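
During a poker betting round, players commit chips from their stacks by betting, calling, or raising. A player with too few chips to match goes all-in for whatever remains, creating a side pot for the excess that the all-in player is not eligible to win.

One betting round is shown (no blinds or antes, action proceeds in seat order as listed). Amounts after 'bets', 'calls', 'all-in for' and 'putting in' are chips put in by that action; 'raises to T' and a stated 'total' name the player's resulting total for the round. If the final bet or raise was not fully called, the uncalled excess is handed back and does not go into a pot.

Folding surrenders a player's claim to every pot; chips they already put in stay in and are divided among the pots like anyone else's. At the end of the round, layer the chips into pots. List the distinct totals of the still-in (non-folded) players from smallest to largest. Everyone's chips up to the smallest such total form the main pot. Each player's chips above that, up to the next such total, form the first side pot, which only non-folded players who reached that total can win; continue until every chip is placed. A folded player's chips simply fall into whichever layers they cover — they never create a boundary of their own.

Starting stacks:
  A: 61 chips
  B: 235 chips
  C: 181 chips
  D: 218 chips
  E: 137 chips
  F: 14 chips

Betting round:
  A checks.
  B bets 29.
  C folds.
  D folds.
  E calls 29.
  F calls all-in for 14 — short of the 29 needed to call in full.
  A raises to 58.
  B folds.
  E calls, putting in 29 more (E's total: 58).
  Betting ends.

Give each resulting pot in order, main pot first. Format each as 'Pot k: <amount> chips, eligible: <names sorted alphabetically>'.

Pot 1: 56 chips, eligible: A, E, F
Pot 2: 103 chips, eligible: A, E

Derivation:
Contributions: A=58, B=29, E=58, F=14
Folded: B, C, D
Pot levels (distinct totals of non-folded players): 14, 58
Layer 1-14: 14 each from A, B, E, F = 14*4 = 56 chips; eligible A, E, F
Layer 15-58: A 44 + B 15 + E 44 = 103 chips; eligible A, E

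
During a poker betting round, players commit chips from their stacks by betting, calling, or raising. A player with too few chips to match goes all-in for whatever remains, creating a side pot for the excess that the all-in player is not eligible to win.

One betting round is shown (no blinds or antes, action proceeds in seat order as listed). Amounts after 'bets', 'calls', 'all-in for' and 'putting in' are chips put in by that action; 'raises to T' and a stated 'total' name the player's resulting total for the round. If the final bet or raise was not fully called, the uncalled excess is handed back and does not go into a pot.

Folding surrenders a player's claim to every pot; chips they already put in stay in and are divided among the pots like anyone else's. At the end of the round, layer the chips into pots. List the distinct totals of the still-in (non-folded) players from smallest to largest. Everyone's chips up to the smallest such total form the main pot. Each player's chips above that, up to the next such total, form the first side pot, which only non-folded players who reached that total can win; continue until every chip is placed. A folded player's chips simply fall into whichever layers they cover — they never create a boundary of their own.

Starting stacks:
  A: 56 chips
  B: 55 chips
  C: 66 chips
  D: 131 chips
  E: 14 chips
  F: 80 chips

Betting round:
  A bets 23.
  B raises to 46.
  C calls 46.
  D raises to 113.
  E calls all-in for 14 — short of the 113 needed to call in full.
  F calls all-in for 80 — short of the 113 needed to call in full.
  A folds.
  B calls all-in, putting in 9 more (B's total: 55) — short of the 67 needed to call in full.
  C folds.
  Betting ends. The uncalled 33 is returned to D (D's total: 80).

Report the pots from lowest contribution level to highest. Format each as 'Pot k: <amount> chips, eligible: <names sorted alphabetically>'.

Contributions (after 33 returned to D): A=23, B=55, C=46, D=80, E=14, F=80
Folded: A, C
Pot levels (distinct totals of non-folded players): 14, 55, 80
Layer 1-14: 14 each from A, B, C, D, E, F = 14*6 = 84 chips; eligible B, D, E, F
Layer 15-55: A 9 + B 41 + C 32 + D 41 + F 41 = 164 chips; eligible B, D, F
Layer 56-80: 25 each from D, F = 25*2 = 50 chips; eligible D, F

Pot 1: 84 chips, eligible: B, D, E, F
Pot 2: 164 chips, eligible: B, D, F
Pot 3: 50 chips, eligible: D, F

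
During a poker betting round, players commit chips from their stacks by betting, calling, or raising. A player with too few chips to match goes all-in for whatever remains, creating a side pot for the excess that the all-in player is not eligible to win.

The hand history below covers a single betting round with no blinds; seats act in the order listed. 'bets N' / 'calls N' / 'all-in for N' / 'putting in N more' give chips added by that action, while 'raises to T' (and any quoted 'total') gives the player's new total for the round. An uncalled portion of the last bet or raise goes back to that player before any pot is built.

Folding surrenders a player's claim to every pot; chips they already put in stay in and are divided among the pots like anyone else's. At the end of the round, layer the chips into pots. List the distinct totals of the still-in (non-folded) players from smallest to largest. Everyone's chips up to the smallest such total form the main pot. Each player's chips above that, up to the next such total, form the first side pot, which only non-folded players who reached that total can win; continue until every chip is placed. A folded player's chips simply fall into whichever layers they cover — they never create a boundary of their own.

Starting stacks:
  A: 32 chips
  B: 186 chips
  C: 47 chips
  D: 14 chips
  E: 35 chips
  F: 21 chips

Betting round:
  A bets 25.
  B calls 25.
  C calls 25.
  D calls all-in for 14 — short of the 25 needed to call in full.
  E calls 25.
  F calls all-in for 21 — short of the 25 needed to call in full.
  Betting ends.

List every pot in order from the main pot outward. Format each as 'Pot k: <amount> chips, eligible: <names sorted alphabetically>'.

Pot 1: 84 chips, eligible: A, B, C, D, E, F
Pot 2: 35 chips, eligible: A, B, C, E, F
Pot 3: 16 chips, eligible: A, B, C, E

Derivation:
Contributions: A=25, B=25, C=25, D=14, E=25, F=21
Pot levels (distinct totals of non-folded players): 14, 21, 25
Layer 1-14: 14 each from A, B, C, D, E, F = 14*6 = 84 chips; eligible A, B, C, D, E, F
Layer 15-21: 7 each from A, B, C, E, F = 7*5 = 35 chips; eligible A, B, C, E, F
Layer 22-25: 4 each from A, B, C, E = 4*4 = 16 chips; eligible A, B, C, E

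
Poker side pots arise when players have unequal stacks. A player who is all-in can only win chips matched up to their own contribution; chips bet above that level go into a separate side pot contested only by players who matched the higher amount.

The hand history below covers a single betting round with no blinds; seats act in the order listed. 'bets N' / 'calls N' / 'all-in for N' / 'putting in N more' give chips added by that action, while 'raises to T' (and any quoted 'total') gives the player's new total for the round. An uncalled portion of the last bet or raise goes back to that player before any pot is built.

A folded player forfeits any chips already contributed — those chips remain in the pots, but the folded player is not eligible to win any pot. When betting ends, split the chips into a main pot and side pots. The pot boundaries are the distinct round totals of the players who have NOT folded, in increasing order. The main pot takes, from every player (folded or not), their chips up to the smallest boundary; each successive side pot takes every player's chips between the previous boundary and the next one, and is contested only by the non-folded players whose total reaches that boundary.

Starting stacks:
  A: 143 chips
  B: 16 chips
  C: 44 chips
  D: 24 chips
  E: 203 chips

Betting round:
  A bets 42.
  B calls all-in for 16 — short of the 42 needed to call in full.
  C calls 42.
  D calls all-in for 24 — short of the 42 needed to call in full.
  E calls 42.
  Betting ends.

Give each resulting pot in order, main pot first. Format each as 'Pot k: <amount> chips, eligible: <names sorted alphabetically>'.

Pot 1: 80 chips, eligible: A, B, C, D, E
Pot 2: 32 chips, eligible: A, C, D, E
Pot 3: 54 chips, eligible: A, C, E

Derivation:
Contributions: A=42, B=16, C=42, D=24, E=42
Pot levels (distinct totals of non-folded players): 16, 24, 42
Layer 1-16: 16 each from A, B, C, D, E = 16*5 = 80 chips; eligible A, B, C, D, E
Layer 17-24: 8 each from A, C, D, E = 8*4 = 32 chips; eligible A, C, D, E
Layer 25-42: 18 each from A, C, E = 18*3 = 54 chips; eligible A, C, E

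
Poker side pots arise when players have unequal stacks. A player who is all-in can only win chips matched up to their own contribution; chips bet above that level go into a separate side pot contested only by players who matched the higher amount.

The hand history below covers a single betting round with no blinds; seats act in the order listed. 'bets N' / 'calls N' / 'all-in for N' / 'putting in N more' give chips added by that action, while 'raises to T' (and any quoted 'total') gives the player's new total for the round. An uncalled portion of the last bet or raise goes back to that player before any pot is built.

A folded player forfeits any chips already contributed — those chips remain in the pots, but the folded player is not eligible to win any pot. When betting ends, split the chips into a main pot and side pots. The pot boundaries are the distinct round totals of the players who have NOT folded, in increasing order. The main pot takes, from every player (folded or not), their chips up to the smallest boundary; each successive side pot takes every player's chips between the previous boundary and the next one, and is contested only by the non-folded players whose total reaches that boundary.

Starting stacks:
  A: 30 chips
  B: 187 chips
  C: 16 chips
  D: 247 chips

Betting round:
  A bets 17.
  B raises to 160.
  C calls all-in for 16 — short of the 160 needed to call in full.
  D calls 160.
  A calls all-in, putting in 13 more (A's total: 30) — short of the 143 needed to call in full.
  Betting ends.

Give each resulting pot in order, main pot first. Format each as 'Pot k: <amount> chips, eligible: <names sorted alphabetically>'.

Contributions: A=30, B=160, C=16, D=160
Pot levels (distinct totals of non-folded players): 16, 30, 160
Layer 1-16: 16 each from A, B, C, D = 16*4 = 64 chips; eligible A, B, C, D
Layer 17-30: 14 each from A, B, D = 14*3 = 42 chips; eligible A, B, D
Layer 31-160: 130 each from B, D = 130*2 = 260 chips; eligible B, D

Pot 1: 64 chips, eligible: A, B, C, D
Pot 2: 42 chips, eligible: A, B, D
Pot 3: 260 chips, eligible: B, D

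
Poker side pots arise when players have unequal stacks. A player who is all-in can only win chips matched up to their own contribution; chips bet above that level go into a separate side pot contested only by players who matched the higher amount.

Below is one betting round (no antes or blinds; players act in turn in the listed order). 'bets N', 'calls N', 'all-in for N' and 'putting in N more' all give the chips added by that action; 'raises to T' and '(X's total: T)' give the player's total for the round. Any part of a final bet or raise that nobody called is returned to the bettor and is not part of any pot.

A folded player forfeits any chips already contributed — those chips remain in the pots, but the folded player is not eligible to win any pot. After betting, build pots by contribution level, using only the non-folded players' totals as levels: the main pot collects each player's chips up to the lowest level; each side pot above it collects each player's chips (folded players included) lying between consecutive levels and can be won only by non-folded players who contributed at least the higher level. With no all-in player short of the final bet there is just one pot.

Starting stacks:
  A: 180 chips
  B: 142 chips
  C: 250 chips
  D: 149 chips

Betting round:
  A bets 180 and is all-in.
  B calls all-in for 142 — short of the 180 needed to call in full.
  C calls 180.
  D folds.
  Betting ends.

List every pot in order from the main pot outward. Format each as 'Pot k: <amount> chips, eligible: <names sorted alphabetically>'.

Pot 1: 426 chips, eligible: A, B, C
Pot 2: 76 chips, eligible: A, C

Derivation:
Contributions: A=180, B=142, C=180
Folded: D
Pot levels (distinct totals of non-folded players): 142, 180
Layer 1-142: 142 each from A, B, C = 142*3 = 426 chips; eligible A, B, C
Layer 143-180: 38 each from A, C = 38*2 = 76 chips; eligible A, C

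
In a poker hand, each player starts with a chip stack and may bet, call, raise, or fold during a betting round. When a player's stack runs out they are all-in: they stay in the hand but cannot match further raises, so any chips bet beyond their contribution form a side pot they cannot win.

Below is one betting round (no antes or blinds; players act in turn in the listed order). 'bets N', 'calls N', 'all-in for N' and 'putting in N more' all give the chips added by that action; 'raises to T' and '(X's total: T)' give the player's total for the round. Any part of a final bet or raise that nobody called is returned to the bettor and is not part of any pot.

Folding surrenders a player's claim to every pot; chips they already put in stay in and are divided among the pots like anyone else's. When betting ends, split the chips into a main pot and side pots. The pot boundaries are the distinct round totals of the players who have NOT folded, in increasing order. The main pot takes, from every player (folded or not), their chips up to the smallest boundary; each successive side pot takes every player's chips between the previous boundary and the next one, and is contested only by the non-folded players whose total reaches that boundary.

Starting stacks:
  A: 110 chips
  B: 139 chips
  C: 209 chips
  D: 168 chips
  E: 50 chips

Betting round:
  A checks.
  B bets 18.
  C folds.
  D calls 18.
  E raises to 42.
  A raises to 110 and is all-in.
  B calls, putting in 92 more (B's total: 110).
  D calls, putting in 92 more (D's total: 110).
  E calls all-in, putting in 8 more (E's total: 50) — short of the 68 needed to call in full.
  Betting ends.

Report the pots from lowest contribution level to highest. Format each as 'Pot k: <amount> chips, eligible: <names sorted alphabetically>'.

Contributions: A=110, B=110, D=110, E=50
Folded: C
Pot levels (distinct totals of non-folded players): 50, 110
Layer 1-50: 50 each from A, B, D, E = 50*4 = 200 chips; eligible A, B, D, E
Layer 51-110: 60 each from A, B, D = 60*3 = 180 chips; eligible A, B, D

Pot 1: 200 chips, eligible: A, B, D, E
Pot 2: 180 chips, eligible: A, B, D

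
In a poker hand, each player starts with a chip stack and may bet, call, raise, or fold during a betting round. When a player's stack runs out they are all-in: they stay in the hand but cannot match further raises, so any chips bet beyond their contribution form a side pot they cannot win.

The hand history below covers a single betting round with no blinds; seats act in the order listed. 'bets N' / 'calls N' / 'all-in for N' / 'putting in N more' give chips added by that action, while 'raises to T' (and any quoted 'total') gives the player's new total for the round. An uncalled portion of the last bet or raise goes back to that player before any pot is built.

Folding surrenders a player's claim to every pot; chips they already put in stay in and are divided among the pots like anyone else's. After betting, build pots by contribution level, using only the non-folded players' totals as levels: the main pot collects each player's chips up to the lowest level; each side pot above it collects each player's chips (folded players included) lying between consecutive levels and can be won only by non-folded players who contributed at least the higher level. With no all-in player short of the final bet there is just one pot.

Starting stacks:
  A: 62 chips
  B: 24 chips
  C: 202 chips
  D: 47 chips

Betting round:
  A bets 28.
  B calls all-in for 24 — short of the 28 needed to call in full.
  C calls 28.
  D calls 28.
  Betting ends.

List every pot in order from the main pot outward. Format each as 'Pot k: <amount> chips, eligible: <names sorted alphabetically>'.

Pot 1: 96 chips, eligible: A, B, C, D
Pot 2: 12 chips, eligible: A, C, D

Derivation:
Contributions: A=28, B=24, C=28, D=28
Pot levels (distinct totals of non-folded players): 24, 28
Layer 1-24: 24 each from A, B, C, D = 24*4 = 96 chips; eligible A, B, C, D
Layer 25-28: 4 each from A, C, D = 4*3 = 12 chips; eligible A, C, D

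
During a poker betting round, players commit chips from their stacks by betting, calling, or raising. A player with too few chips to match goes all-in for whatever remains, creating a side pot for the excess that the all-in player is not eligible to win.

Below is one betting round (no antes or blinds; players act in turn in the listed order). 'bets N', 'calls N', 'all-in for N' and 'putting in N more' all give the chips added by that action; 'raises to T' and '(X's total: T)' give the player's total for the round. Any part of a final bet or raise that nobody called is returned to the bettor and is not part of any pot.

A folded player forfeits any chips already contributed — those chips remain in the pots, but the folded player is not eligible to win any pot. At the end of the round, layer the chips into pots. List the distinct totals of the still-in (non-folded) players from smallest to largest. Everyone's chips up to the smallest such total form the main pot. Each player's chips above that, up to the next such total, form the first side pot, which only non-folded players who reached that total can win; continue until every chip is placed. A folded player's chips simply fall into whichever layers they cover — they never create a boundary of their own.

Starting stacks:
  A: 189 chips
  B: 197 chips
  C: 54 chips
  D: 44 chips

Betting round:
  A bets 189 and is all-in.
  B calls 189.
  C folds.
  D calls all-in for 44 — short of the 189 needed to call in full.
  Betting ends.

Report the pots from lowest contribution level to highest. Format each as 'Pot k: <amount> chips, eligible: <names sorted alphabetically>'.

Pot 1: 132 chips, eligible: A, B, D
Pot 2: 290 chips, eligible: A, B

Derivation:
Contributions: A=189, B=189, D=44
Folded: C
Pot levels (distinct totals of non-folded players): 44, 189
Layer 1-44: 44 each from A, B, D = 44*3 = 132 chips; eligible A, B, D
Layer 45-189: 145 each from A, B = 145*2 = 290 chips; eligible A, B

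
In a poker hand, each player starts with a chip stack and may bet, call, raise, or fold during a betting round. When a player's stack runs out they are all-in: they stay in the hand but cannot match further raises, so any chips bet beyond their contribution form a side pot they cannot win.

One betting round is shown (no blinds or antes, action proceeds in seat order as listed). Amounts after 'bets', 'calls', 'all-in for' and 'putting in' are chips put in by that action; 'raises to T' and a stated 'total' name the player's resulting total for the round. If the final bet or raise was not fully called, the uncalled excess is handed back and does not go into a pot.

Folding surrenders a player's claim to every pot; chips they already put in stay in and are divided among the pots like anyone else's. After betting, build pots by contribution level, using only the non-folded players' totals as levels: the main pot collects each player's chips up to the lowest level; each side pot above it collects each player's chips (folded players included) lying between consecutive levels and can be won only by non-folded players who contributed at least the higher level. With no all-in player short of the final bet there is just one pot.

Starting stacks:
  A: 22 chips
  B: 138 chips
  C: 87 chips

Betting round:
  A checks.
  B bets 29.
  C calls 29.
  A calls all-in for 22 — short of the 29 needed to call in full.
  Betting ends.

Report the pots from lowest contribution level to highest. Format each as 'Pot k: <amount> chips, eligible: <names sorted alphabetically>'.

Pot 1: 66 chips, eligible: A, B, C
Pot 2: 14 chips, eligible: B, C

Derivation:
Contributions: A=22, B=29, C=29
Pot levels (distinct totals of non-folded players): 22, 29
Layer 1-22: 22 each from A, B, C = 22*3 = 66 chips; eligible A, B, C
Layer 23-29: 7 each from B, C = 7*2 = 14 chips; eligible B, C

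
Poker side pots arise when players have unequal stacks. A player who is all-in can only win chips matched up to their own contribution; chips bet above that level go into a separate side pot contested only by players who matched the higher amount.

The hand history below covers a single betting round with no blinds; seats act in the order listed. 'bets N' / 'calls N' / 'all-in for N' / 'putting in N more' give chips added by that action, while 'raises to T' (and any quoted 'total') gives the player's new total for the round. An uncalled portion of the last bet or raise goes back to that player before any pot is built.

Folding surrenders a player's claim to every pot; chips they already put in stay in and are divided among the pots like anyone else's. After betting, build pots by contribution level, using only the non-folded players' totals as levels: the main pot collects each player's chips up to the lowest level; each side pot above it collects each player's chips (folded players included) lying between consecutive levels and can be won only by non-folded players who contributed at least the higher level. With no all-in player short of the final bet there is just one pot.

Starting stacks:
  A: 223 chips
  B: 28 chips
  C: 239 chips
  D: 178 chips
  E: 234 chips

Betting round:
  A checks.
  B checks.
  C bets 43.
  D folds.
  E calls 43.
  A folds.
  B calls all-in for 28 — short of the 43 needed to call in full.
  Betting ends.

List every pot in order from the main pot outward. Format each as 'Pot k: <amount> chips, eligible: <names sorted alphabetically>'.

Contributions: B=28, C=43, E=43
Folded: A, D
Pot levels (distinct totals of non-folded players): 28, 43
Layer 1-28: 28 each from B, C, E = 28*3 = 84 chips; eligible B, C, E
Layer 29-43: 15 each from C, E = 15*2 = 30 chips; eligible C, E

Pot 1: 84 chips, eligible: B, C, E
Pot 2: 30 chips, eligible: C, E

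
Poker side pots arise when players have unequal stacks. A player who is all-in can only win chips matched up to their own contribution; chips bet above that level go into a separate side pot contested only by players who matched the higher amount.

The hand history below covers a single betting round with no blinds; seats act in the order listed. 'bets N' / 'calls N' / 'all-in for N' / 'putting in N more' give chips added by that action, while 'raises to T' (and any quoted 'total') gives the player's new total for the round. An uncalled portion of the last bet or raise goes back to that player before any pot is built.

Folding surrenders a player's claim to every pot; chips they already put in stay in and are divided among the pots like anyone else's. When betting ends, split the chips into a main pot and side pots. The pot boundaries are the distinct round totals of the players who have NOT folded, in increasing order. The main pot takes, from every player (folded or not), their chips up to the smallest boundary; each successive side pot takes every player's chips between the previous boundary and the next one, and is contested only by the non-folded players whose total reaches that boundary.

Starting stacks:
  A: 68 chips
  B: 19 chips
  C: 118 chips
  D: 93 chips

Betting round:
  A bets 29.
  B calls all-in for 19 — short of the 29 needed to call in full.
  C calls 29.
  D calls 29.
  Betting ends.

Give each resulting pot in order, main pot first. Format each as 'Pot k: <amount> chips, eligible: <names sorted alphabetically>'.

Contributions: A=29, B=19, C=29, D=29
Pot levels (distinct totals of non-folded players): 19, 29
Layer 1-19: 19 each from A, B, C, D = 19*4 = 76 chips; eligible A, B, C, D
Layer 20-29: 10 each from A, C, D = 10*3 = 30 chips; eligible A, C, D

Pot 1: 76 chips, eligible: A, B, C, D
Pot 2: 30 chips, eligible: A, C, D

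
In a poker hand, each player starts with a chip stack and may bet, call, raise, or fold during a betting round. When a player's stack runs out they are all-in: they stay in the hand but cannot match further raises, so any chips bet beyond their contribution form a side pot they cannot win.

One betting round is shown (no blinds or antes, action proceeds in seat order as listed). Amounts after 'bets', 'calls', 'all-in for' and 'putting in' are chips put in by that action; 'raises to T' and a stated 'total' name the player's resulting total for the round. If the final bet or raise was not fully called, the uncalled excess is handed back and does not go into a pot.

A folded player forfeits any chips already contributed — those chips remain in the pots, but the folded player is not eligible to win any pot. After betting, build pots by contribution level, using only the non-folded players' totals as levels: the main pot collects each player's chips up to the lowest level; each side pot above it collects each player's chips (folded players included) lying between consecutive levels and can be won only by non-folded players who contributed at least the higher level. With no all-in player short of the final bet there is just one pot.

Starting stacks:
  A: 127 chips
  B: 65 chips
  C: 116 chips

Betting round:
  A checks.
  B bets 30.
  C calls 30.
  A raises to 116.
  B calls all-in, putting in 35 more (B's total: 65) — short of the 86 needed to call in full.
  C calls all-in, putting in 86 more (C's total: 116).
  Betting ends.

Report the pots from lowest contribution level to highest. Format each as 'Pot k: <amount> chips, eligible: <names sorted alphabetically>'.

Contributions: A=116, B=65, C=116
Pot levels (distinct totals of non-folded players): 65, 116
Layer 1-65: 65 each from A, B, C = 65*3 = 195 chips; eligible A, B, C
Layer 66-116: 51 each from A, C = 51*2 = 102 chips; eligible A, C

Pot 1: 195 chips, eligible: A, B, C
Pot 2: 102 chips, eligible: A, C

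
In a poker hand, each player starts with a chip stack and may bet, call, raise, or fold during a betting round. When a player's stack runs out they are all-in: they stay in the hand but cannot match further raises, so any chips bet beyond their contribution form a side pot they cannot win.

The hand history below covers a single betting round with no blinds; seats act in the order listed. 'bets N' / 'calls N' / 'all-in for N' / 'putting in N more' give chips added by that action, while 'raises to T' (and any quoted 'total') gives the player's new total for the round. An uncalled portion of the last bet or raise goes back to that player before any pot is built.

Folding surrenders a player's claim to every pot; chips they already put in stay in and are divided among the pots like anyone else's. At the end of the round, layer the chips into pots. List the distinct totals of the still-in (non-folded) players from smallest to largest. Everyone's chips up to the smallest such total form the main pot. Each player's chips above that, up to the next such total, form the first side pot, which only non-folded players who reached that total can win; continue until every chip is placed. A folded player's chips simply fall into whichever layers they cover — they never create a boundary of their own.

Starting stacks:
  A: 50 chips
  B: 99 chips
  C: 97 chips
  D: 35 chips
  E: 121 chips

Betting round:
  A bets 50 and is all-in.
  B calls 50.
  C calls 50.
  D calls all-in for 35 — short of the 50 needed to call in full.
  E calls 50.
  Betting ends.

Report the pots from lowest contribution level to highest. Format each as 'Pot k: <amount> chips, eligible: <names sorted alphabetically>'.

Contributions: A=50, B=50, C=50, D=35, E=50
Pot levels (distinct totals of non-folded players): 35, 50
Layer 1-35: 35 each from A, B, C, D, E = 35*5 = 175 chips; eligible A, B, C, D, E
Layer 36-50: 15 each from A, B, C, E = 15*4 = 60 chips; eligible A, B, C, E

Pot 1: 175 chips, eligible: A, B, C, D, E
Pot 2: 60 chips, eligible: A, B, C, E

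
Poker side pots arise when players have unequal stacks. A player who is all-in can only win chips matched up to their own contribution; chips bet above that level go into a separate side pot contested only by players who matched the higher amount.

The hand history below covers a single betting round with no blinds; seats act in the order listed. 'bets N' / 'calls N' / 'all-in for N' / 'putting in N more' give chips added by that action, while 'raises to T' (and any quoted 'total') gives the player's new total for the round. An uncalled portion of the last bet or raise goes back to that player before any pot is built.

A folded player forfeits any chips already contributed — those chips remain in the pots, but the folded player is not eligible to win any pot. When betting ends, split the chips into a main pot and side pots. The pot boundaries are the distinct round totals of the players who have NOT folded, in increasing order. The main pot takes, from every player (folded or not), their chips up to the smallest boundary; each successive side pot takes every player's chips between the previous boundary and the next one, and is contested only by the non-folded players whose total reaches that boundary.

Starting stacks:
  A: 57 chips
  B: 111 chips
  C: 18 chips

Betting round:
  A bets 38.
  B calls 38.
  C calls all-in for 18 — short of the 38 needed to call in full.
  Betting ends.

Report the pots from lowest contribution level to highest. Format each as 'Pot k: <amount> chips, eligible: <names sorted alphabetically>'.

Contributions: A=38, B=38, C=18
Pot levels (distinct totals of non-folded players): 18, 38
Layer 1-18: 18 each from A, B, C = 18*3 = 54 chips; eligible A, B, C
Layer 19-38: 20 each from A, B = 20*2 = 40 chips; eligible A, B

Pot 1: 54 chips, eligible: A, B, C
Pot 2: 40 chips, eligible: A, B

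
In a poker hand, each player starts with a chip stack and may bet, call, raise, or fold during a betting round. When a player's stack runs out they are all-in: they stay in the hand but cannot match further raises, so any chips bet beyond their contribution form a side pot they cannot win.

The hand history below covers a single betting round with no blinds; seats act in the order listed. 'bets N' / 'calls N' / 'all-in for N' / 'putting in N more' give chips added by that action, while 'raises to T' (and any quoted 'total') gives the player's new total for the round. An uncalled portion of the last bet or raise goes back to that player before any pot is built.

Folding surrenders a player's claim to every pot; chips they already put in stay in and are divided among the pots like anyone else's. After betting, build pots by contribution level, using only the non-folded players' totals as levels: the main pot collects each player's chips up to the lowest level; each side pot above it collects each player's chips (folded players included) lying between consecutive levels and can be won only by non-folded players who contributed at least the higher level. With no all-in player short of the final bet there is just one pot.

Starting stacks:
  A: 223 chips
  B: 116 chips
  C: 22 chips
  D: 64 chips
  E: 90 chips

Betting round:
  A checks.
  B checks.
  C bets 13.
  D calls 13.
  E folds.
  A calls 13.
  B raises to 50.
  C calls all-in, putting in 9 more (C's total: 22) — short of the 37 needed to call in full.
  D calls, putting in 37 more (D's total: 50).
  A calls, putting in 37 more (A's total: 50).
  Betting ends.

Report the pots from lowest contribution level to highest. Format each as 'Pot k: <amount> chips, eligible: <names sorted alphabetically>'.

Contributions: A=50, B=50, C=22, D=50
Folded: E
Pot levels (distinct totals of non-folded players): 22, 50
Layer 1-22: 22 each from A, B, C, D = 22*4 = 88 chips; eligible A, B, C, D
Layer 23-50: 28 each from A, B, D = 28*3 = 84 chips; eligible A, B, D

Pot 1: 88 chips, eligible: A, B, C, D
Pot 2: 84 chips, eligible: A, B, D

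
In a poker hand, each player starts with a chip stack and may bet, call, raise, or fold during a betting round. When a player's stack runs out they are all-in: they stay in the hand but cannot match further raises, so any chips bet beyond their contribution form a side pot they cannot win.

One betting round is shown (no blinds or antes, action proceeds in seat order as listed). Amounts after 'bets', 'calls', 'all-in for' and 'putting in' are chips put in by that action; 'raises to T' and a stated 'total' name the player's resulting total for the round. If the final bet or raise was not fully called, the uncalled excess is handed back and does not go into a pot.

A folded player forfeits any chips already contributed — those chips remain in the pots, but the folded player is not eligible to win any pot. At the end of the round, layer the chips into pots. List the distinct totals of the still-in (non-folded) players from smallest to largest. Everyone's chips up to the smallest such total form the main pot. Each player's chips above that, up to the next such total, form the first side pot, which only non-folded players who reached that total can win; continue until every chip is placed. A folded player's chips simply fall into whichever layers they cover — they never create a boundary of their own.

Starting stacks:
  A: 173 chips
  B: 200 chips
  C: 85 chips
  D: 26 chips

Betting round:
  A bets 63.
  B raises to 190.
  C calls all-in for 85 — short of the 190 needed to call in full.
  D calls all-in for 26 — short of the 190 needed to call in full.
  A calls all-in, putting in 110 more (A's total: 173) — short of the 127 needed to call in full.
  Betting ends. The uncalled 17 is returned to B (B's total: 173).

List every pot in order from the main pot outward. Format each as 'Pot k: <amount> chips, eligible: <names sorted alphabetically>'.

Pot 1: 104 chips, eligible: A, B, C, D
Pot 2: 177 chips, eligible: A, B, C
Pot 3: 176 chips, eligible: A, B

Derivation:
Contributions (after 17 returned to B): A=173, B=173, C=85, D=26
Pot levels (distinct totals of non-folded players): 26, 85, 173
Layer 1-26: 26 each from A, B, C, D = 26*4 = 104 chips; eligible A, B, C, D
Layer 27-85: 59 each from A, B, C = 59*3 = 177 chips; eligible A, B, C
Layer 86-173: 88 each from A, B = 88*2 = 176 chips; eligible A, B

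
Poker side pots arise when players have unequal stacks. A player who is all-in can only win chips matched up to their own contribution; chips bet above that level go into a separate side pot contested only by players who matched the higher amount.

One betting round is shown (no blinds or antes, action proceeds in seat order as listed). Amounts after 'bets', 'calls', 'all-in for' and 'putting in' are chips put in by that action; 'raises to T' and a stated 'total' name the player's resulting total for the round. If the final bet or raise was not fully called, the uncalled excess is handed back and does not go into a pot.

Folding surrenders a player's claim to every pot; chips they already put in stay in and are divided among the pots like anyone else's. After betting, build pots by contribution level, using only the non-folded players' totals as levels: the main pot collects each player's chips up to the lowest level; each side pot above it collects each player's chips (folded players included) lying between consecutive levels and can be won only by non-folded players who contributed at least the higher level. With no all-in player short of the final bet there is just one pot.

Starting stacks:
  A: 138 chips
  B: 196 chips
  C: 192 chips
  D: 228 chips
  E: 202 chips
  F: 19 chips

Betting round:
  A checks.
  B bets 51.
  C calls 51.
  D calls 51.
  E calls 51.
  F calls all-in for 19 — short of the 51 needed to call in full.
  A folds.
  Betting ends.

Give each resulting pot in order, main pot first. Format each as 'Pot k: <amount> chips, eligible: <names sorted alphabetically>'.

Pot 1: 95 chips, eligible: B, C, D, E, F
Pot 2: 128 chips, eligible: B, C, D, E

Derivation:
Contributions: B=51, C=51, D=51, E=51, F=19
Folded: A
Pot levels (distinct totals of non-folded players): 19, 51
Layer 1-19: 19 each from B, C, D, E, F = 19*5 = 95 chips; eligible B, C, D, E, F
Layer 20-51: 32 each from B, C, D, E = 32*4 = 128 chips; eligible B, C, D, E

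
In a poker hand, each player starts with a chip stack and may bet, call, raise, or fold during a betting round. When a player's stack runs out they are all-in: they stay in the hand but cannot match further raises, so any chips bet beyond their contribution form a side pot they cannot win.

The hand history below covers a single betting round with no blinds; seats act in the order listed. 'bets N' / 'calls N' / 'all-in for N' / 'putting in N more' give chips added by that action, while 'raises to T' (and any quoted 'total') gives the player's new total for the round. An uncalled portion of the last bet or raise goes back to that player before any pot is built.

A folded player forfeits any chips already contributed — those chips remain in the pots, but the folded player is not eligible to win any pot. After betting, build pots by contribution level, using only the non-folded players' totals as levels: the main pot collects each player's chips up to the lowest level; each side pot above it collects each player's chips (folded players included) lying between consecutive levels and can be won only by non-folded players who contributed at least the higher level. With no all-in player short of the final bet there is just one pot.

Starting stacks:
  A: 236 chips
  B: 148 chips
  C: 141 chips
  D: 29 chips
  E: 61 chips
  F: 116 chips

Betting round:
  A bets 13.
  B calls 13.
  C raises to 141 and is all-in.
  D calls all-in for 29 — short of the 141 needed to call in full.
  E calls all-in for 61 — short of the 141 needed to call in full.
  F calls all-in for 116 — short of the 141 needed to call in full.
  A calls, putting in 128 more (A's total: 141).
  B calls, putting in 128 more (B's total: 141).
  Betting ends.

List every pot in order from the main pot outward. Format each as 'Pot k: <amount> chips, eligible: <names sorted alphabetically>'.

Contributions: A=141, B=141, C=141, D=29, E=61, F=116
Pot levels (distinct totals of non-folded players): 29, 61, 116, 141
Layer 1-29: 29 each from A, B, C, D, E, F = 29*6 = 174 chips; eligible A, B, C, D, E, F
Layer 30-61: 32 each from A, B, C, E, F = 32*5 = 160 chips; eligible A, B, C, E, F
Layer 62-116: 55 each from A, B, C, F = 55*4 = 220 chips; eligible A, B, C, F
Layer 117-141: 25 each from A, B, C = 25*3 = 75 chips; eligible A, B, C

Pot 1: 174 chips, eligible: A, B, C, D, E, F
Pot 2: 160 chips, eligible: A, B, C, E, F
Pot 3: 220 chips, eligible: A, B, C, F
Pot 4: 75 chips, eligible: A, B, C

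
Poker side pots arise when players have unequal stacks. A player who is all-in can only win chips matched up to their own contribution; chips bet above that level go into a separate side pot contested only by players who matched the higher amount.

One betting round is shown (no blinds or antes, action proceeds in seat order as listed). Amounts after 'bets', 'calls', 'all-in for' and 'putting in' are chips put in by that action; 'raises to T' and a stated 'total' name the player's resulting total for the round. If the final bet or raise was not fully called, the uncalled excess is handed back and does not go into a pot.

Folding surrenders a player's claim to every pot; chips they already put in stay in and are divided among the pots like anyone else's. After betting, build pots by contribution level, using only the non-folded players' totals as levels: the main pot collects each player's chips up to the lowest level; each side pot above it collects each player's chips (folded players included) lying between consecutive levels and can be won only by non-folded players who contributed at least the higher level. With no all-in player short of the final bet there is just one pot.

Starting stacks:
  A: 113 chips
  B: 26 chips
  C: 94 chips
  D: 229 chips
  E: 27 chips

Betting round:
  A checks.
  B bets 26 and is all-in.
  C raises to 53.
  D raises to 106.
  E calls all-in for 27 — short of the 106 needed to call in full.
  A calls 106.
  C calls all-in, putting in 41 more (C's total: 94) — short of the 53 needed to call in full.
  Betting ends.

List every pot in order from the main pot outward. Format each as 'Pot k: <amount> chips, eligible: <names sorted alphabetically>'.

Pot 1: 130 chips, eligible: A, B, C, D, E
Pot 2: 4 chips, eligible: A, C, D, E
Pot 3: 201 chips, eligible: A, C, D
Pot 4: 24 chips, eligible: A, D

Derivation:
Contributions: A=106, B=26, C=94, D=106, E=27
Pot levels (distinct totals of non-folded players): 26, 27, 94, 106
Layer 1-26: 26 each from A, B, C, D, E = 26*5 = 130 chips; eligible A, B, C, D, E
Layer 27-27: 1 each from A, C, D, E = 1*4 = 4 chips; eligible A, C, D, E
Layer 28-94: 67 each from A, C, D = 67*3 = 201 chips; eligible A, C, D
Layer 95-106: 12 each from A, D = 12*2 = 24 chips; eligible A, D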